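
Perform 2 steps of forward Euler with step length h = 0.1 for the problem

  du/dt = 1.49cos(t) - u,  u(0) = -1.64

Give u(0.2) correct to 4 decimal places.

Euler: u_{n+1} = u_n + h·f(t_n, u_n).
t=0.000000, u=-1.640000: f=3.130000 → u ← -1.640000 + 0.1·3.130000 = -1.327000
t=0.100000, u=-1.327000: f=2.809556 → u ← -1.327000 + 0.1·2.809556 = -1.046044
u(0.2) ≈ -1.0460

-1.0460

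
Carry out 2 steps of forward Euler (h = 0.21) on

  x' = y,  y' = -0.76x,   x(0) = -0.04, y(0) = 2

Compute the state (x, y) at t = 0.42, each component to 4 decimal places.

Euler on (x,y): x_{n+1} = x_n + h·x', y_{n+1} = y_n + h·y'.
0.000000: (-0.040000, 2.000000); f=(2.000000, 0.030400) → (0.380000, 2.006384)
0.210000: (0.380000, 2.006384); f=(2.006384, -0.288800) → (0.801341, 1.945736)
(x(0.42), y(0.42)) ≈ (0.8013, 1.9457)

0.8013, 1.9457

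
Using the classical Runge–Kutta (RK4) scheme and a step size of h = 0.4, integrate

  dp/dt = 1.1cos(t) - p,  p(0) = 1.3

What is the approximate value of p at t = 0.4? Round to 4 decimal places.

RK4: k1 = f(t_n, p_n); k2 = f(t_n + h/2, p_n + (h/2)·k1); k3 = f(t_n + h/2, p_n + (h/2)·k2); k4 = f(t_n + h, p_n + h·k3); p_{n+1} = p_n + (h/6)·(k1 + 2k2 + 2k3 + k4).
t=0.000000, p=1.300000:
  k1 = f(0.000000, 1.300000) = -0.200000
  k2 = f(0.200000, 1.260000) = -0.181927
  k3 = f(0.200000, 1.263615) = -0.185541
  k4 = f(0.400000, 1.225783) = -0.212616
  p ← 1.300000 + (0.4/6)·(k1 + 2k2 + 2k3 + k4) = 1.223496
p(0.4) ≈ 1.2235

1.2235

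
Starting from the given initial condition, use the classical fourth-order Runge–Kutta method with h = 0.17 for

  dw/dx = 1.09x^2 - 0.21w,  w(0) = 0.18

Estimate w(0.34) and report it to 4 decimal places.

RK4: k1 = f(x_n, w_n); k2 = f(x_n + h/2, w_n + (h/2)·k1); k3 = f(x_n + h/2, w_n + (h/2)·k2); k4 = f(x_n + h, w_n + h·k3); w_{n+1} = w_n + (h/6)·(k1 + 2k2 + 2k3 + k4).
x=0.000000, w=0.180000:
  k1 = f(0.000000, 0.180000) = -0.037800
  k2 = f(0.085000, 0.176787) = -0.029250
  k3 = f(0.085000, 0.177514) = -0.029403
  k4 = f(0.170000, 0.175002) = -0.005249
  w ← 0.180000 + (0.17/6)·(k1 + 2k2 + 2k3 + k4) = 0.175457
x=0.170000, w=0.175457:
  k1 = f(0.170000, 0.175457) = -0.005345
  k2 = f(0.255000, 0.175002) = 0.034127
  k3 = f(0.255000, 0.178357) = 0.033422
  k4 = f(0.340000, 0.181138) = 0.087965
  w ← 0.175457 + (0.17/6)·(k1 + 2k2 + 2k3 + k4) = 0.181625
w(0.34) ≈ 0.1816

0.1816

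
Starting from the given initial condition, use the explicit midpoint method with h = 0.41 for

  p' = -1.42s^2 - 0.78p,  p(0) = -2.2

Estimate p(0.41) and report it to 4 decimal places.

-1.6334

Midpoint: k1 = f(s_n, p_n); k2 = f(s_n + h/2, p_n + (h/2)·k1); p_{n+1} = p_n + h·k2.
s=0.000000, p=-2.200000:
  k1 = f(0.000000, -2.200000) = 1.716000
  k2 = f(0.205000, -1.848220) = 1.381936
  p ← -2.200000 + 0.41·1.381936 = -1.633406
p(0.41) ≈ -1.6334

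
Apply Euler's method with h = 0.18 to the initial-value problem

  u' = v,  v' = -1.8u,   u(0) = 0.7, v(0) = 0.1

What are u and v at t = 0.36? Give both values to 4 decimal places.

0.6952, -0.3594

Euler on (u,v): u_{n+1} = u_n + h·u', v_{n+1} = v_n + h·v'.
0.000000: (0.700000, 0.100000); f=(0.100000, -1.260000) → (0.718000, -0.126800)
0.180000: (0.718000, -0.126800); f=(-0.126800, -1.292400) → (0.695176, -0.359432)
(u(0.36), v(0.36)) ≈ (0.6952, -0.3594)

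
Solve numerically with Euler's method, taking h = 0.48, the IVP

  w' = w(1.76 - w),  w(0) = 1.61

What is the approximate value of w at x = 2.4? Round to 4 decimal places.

1.7600

Euler: w_{n+1} = w_n + h·f(x_n, w_n).
x=0.000000, w=1.610000: f=0.241500 → w ← 1.610000 + 0.48·0.241500 = 1.725920
x=0.480000, w=1.725920: f=0.058819 → w ← 1.725920 + 0.48·0.058819 = 1.754153
x=0.960000, w=1.754153: f=0.010256 → w ← 1.754153 + 0.48·0.010256 = 1.759076
x=1.440000, w=1.759076: f=0.001625 → w ← 1.759076 + 0.48·0.001625 = 1.759856
x=1.920000, w=1.759856: f=0.000253 → w ← 1.759856 + 0.48·0.000253 = 1.759978
w(2.4) ≈ 1.7600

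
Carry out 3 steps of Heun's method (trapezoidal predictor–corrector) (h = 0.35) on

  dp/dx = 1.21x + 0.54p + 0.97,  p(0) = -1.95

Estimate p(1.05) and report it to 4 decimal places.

-1.2747

Heun: k1 = f(x_n, p_n); k2 = f(x_n + h, p_n + h·k1); p_{n+1} = p_n + (h/2)·(k1 + k2).
x=0.000000, p=-1.950000:
  k1 = f(0.000000, -1.950000) = -0.083000
  k2 = f(0.350000, -1.979050) = 0.324813
  p ← -1.950000 + (0.35/2)·(-0.083000 + 0.324813) = -1.907683
x=0.350000, p=-1.907683:
  k1 = f(0.350000, -1.907683) = 0.363351
  k2 = f(0.700000, -1.780510) = 0.855525
  p ← -1.907683 + (0.35/2)·(0.363351 + 0.855525) = -1.694379
x=0.700000, p=-1.694379:
  k1 = f(0.700000, -1.694379) = 0.902035
  k2 = f(1.050000, -1.378667) = 1.496020
  p ← -1.694379 + (0.35/2)·(0.902035 + 1.496020) = -1.274720
p(1.05) ≈ -1.2747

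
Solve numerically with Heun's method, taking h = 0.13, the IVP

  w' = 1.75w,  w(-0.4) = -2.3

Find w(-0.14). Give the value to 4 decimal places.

Heun: k1 = f(x_n, w_n); k2 = f(x_n + h, w_n + h·k1); w_{n+1} = w_n + (h/2)·(k1 + k2).
x=-0.400000, w=-2.300000:
  k1 = f(-0.400000, -2.300000) = -4.025000
  k2 = f(-0.270000, -2.823250) = -4.940687
  w ← -2.300000 + (0.13/2)·(-4.025000 + (-4.940687)) = -2.882770
x=-0.270000, w=-2.882770:
  k1 = f(-0.270000, -2.882770) = -5.044847
  k2 = f(-0.140000, -3.538600) = -6.192550
  w ← -2.882770 + (0.13/2)·(-5.044847 + (-6.192550)) = -3.613200
w(-0.14) ≈ -3.6132

-3.6132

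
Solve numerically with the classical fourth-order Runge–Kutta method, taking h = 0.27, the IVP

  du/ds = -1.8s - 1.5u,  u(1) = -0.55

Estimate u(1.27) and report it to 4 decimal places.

RK4: k1 = f(s_n, u_n); k2 = f(s_n + h/2, u_n + (h/2)·k1); k3 = f(s_n + h/2, u_n + (h/2)·k2); k4 = f(s_n + h, u_n + h·k3); u_{n+1} = u_n + (h/6)·(k1 + 2k2 + 2k3 + k4).
s=1.000000, u=-0.550000:
  k1 = f(1.000000, -0.550000) = -0.975000
  k2 = f(1.135000, -0.681625) = -1.020563
  k3 = f(1.135000, -0.687776) = -1.011336
  k4 = f(1.270000, -0.823061) = -1.051409
  u ← -0.550000 + (0.27/6)·(k1 + 2k2 + 2k3 + k4) = -0.824059
u(1.27) ≈ -0.8241

-0.8241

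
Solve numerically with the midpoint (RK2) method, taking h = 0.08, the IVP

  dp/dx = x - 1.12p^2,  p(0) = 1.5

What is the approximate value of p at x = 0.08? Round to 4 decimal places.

1.3278

Midpoint: k1 = f(x_n, p_n); k2 = f(x_n + h/2, p_n + (h/2)·k1); p_{n+1} = p_n + h·k2.
x=0.000000, p=1.500000:
  k1 = f(0.000000, 1.500000) = -2.520000
  k2 = f(0.040000, 1.399200) = -2.152692
  p ← 1.500000 + 0.08·(-2.152692) = 1.327785
p(0.08) ≈ 1.3278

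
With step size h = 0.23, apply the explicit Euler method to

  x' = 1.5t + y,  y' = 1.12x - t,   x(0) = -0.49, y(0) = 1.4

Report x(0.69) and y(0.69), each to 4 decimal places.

0.6339, 1.1244

Euler on (x,y): x_{n+1} = x_n + h·x', y_{n+1} = y_n + h·y'.
0.000000: (-0.490000, 1.400000); f=(1.400000, -0.548800) → (-0.168000, 1.273776)
0.230000: (-0.168000, 1.273776); f=(1.618776, -0.418160) → (0.204318, 1.177599)
0.460000: (0.204318, 1.177599); f=(1.867599, -0.231163) → (0.633866, 1.124432)
(x(0.69), y(0.69)) ≈ (0.6339, 1.1244)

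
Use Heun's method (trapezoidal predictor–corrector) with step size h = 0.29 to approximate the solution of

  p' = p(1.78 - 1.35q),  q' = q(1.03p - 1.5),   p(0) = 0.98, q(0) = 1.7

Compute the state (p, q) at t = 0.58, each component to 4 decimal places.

0.8825, 1.2101

Heun on (p,q): k1 = f(t_n, state_n); k2 = f(t_n + h, state_n + h·k1); state_{n+1} = state_n + (h/2)·(k1 + k2).
0.000000: (0.980000, 1.700000)
  k1 = (-0.504700, -0.834020)
  predictor → (0.833637, 1.458134)
  k2 = (-0.157125, -0.935180)
  → (0.884035, 1.443466)
0.290000: (0.884035, 1.443466)
  k1 = (-0.149118, -0.850842)
  predictor → (0.840791, 1.196722)
  k2 = (0.138247, -0.758704)
  → (0.882459, 1.210082)
(p(0.58), q(0.58)) ≈ (0.8825, 1.2101)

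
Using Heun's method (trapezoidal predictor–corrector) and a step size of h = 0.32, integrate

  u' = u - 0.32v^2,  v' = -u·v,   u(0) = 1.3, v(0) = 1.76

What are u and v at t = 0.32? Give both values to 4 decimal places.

Heun on (u,v): k1 = f(t_n, state_n); k2 = f(t_n + h, state_n + h·k1); state_{n+1} = state_n + (h/2)·(k1 + k2).
0.000000: (1.300000, 1.760000)
  k1 = (0.308768, -2.288000)
  predictor → (1.398806, 1.027840)
  k2 = (1.060740, -1.437749)
  → (1.519121, 1.163880)
(u(0.32), v(0.32)) ≈ (1.5191, 1.1639)

1.5191, 1.1639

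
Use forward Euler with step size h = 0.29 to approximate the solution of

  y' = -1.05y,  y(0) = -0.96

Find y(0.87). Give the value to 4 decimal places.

Euler: y_{n+1} = y_n + h·f(s_n, y_n).
s=0.000000, y=-0.960000: f=1.008000 → y ← -0.960000 + 0.29·1.008000 = -0.667680
s=0.290000, y=-0.667680: f=0.701064 → y ← -0.667680 + 0.29·0.701064 = -0.464371
s=0.580000, y=-0.464371: f=0.487590 → y ← -0.464371 + 0.29·0.487590 = -0.322970
y(0.87) ≈ -0.3230

-0.3230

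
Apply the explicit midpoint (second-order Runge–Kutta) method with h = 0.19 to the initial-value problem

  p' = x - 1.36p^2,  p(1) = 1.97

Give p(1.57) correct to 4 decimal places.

Midpoint: k1 = f(x_n, p_n); k2 = f(x_n + h/2, p_n + (h/2)·k1); p_{n+1} = p_n + h·k2.
x=1.000000, p=1.970000:
  k1 = f(1.000000, 1.970000) = -4.278024
  k2 = f(1.095000, 1.563588) = -2.229937
  p ← 1.970000 + 0.19·(-2.229937) = 1.546312
x=1.190000, p=1.546312:
  k1 = f(1.190000, 1.546312) = -2.061870
  k2 = f(1.285000, 1.350434) = -1.195195
  p ← 1.546312 + 0.19·(-1.195195) = 1.319225
x=1.380000, p=1.319225:
  k1 = f(1.380000, 1.319225) = -0.986882
  k2 = f(1.475000, 1.225471) = -0.567420
  p ← 1.319225 + 0.19·(-0.567420) = 1.211415
p(1.57) ≈ 1.2114

1.2114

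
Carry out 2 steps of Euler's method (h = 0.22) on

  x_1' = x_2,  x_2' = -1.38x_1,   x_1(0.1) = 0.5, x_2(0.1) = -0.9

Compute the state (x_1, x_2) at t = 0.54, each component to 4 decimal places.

0.0706, -1.1435

Euler on (x_1,x_2): x_1_{n+1} = x_1_n + h·x_1', x_2_{n+1} = x_2_n + h·x_2'.
0.100000: (0.500000, -0.900000); f=(-0.900000, -0.690000) → (0.302000, -1.051800)
0.320000: (0.302000, -1.051800); f=(-1.051800, -0.416760) → (0.070604, -1.143487)
(x_1(0.54), x_2(0.54)) ≈ (0.0706, -1.1435)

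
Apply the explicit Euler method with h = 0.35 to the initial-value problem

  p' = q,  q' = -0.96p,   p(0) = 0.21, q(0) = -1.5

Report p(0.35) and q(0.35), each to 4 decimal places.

Euler on (p,q): p_{n+1} = p_n + h·p', q_{n+1} = q_n + h·q'.
0.000000: (0.210000, -1.500000); f=(-1.500000, -0.201600) → (-0.315000, -1.570560)
(p(0.35), q(0.35)) ≈ (-0.3150, -1.5706)

-0.3150, -1.5706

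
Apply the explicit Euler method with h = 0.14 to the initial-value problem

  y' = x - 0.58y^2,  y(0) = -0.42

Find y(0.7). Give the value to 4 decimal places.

-0.2926

Euler: y_{n+1} = y_n + h·f(x_n, y_n).
x=0.000000, y=-0.420000: f=-0.102312 → y ← -0.420000 + 0.14·(-0.102312) = -0.434324
x=0.140000, y=-0.434324: f=0.030591 → y ← -0.434324 + 0.14·0.030591 = -0.430041
x=0.280000, y=-0.430041: f=0.172738 → y ← -0.430041 + 0.14·0.172738 = -0.405858
x=0.420000, y=-0.405858: f=0.324462 → y ← -0.405858 + 0.14·0.324462 = -0.360433
x=0.560000, y=-0.360433: f=0.484651 → y ← -0.360433 + 0.14·0.484651 = -0.292582
y(0.7) ≈ -0.2926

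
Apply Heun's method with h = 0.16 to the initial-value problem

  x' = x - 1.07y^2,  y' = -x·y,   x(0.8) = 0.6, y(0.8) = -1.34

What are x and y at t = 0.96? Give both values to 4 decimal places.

Heun on (x,y): k1 = f(t_n, state_n); k2 = f(t_n + h, state_n + h·k1); state_{n+1} = state_n + (h/2)·(k1 + k2).
0.800000: (0.600000, -1.340000)
  k1 = (-1.321292, 0.804000)
  predictor → (0.388593, -1.211360)
  k2 = (-1.181517, 0.470726)
  → (0.399775, -1.238022)
(x(0.96), y(0.96)) ≈ (0.3998, -1.2380)

0.3998, -1.2380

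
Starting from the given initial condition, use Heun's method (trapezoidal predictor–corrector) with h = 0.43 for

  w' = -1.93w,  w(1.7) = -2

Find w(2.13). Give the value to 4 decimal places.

-1.0289

Heun: k1 = f(x_n, w_n); k2 = f(x_n + h, w_n + h·k1); w_{n+1} = w_n + (h/2)·(k1 + k2).
x=1.700000, w=-2.000000:
  k1 = f(1.700000, -2.000000) = 3.860000
  k2 = f(2.130000, -0.340200) = 0.656586
  w ← -2.000000 + (0.43/2)·(3.860000 + 0.656586) = -1.028934
w(2.13) ≈ -1.0289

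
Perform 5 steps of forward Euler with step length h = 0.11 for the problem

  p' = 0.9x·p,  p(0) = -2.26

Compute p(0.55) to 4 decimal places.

Euler: p_{n+1} = p_n + h·f(x_n, p_n).
x=0.000000, p=-2.260000: f=0.000000 → p ← -2.260000 + 0.11·0.000000 = -2.260000
x=0.110000, p=-2.260000: f=-0.223740 → p ← -2.260000 + 0.11·(-0.223740) = -2.284611
x=0.220000, p=-2.284611: f=-0.452353 → p ← -2.284611 + 0.11·(-0.452353) = -2.334370
x=0.330000, p=-2.334370: f=-0.693308 → p ← -2.334370 + 0.11·(-0.693308) = -2.410634
x=0.440000, p=-2.410634: f=-0.954611 → p ← -2.410634 + 0.11·(-0.954611) = -2.515641
p(0.55) ≈ -2.5156

-2.5156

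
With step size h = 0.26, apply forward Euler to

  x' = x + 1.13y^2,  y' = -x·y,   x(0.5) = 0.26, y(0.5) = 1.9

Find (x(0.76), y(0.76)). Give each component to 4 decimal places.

1.3882, 1.7716

Euler on (x,y): x_{n+1} = x_n + h·x', y_{n+1} = y_n + h·y'.
0.500000: (0.260000, 1.900000); f=(4.339300, -0.494000) → (1.388218, 1.771560)
(x(0.76), y(0.76)) ≈ (1.3882, 1.7716)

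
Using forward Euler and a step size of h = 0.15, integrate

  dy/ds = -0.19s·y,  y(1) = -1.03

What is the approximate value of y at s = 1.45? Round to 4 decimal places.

Euler: y_{n+1} = y_n + h·f(s_n, y_n).
s=1.000000, y=-1.030000: f=0.195700 → y ← -1.030000 + 0.15·0.195700 = -1.000645
s=1.150000, y=-1.000645: f=0.218641 → y ← -1.000645 + 0.15·0.218641 = -0.967849
s=1.300000, y=-0.967849: f=0.239059 → y ← -0.967849 + 0.15·0.239059 = -0.931990
y(1.45) ≈ -0.9320

-0.9320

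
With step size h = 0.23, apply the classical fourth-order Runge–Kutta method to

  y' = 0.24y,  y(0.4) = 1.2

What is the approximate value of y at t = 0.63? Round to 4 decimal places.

RK4: k1 = f(t_n, y_n); k2 = f(t_n + h/2, y_n + (h/2)·k1); k3 = f(t_n + h/2, y_n + (h/2)·k2); k4 = f(t_n + h, y_n + h·k3); y_{n+1} = y_n + (h/6)·(k1 + 2k2 + 2k3 + k4).
t=0.400000, y=1.200000:
  k1 = f(0.400000, 1.200000) = 0.288000
  k2 = f(0.515000, 1.233120) = 0.295949
  k3 = f(0.515000, 1.234034) = 0.296168
  k4 = f(0.630000, 1.268119) = 0.304348
  y ← 1.200000 + (0.23/6)·(k1 + 2k2 + 2k3 + k4) = 1.268102
y(0.63) ≈ 1.2681

1.2681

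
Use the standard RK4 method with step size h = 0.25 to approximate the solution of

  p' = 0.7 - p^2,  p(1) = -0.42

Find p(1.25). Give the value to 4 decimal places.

RK4: k1 = f(x_n, p_n); k2 = f(x_n + h/2, p_n + (h/2)·k1); k3 = f(x_n + h/2, p_n + (h/2)·k2); k4 = f(x_n + h, p_n + h·k3); p_{n+1} = p_n + (h/6)·(k1 + 2k2 + 2k3 + k4).
x=1.000000, p=-0.420000:
  k1 = f(1.000000, -0.420000) = 0.523600
  k2 = f(1.125000, -0.354550) = 0.574294
  k3 = f(1.125000, -0.348213) = 0.578748
  k4 = f(1.250000, -0.275313) = 0.624203
  p ← -0.420000 + (0.25/6)·(k1 + 2k2 + 2k3 + k4) = -0.276088
p(1.25) ≈ -0.2761

-0.2761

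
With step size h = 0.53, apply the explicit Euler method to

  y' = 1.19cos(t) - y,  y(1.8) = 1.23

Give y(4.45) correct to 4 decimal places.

Euler: y_{n+1} = y_n + h·f(t_n, y_n).
t=1.800000, y=1.230000: f=-1.500370 → y ← 1.230000 + 0.53·(-1.500370) = 0.434804
t=2.330000, y=0.434804: f=-1.253933 → y ← 0.434804 + 0.53·(-1.253933) = -0.229781
t=2.860000, y=-0.229781: f=-0.913350 → y ← -0.229781 + 0.53·(-0.913350) = -0.713856
t=3.390000, y=-0.713856: f=-0.439617 → y ← -0.713856 + 0.53·(-0.439617) = -0.946853
t=3.920000, y=-0.946853: f=0.099534 → y ← -0.946853 + 0.53·0.099534 = -0.894100
y(4.45) ≈ -0.8941

-0.8941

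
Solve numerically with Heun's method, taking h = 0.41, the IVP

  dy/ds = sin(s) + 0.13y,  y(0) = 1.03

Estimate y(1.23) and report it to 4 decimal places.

1.8994

Heun: k1 = f(s_n, y_n); k2 = f(s_n + h, y_n + h·k1); y_{n+1} = y_n + (h/2)·(k1 + k2).
s=0.000000, y=1.030000:
  k1 = f(0.000000, 1.030000) = 0.133900
  k2 = f(0.410000, 1.084899) = 0.539646
  y ← 1.030000 + (0.41/2)·(0.133900 + 0.539646) = 1.168077
s=0.410000, y=1.168077:
  k1 = f(0.410000, 1.168077) = 0.550459
  k2 = f(0.820000, 1.393765) = 0.912335
  y ← 1.168077 + (0.41/2)·(0.550459 + 0.912335) = 1.467950
s=0.820000, y=1.467950:
  k1 = f(0.820000, 1.467950) = 0.921979
  k2 = f(1.230000, 1.845961) = 1.182464
  y ← 1.467950 + (0.41/2)·(0.921979 + 1.182464) = 1.899361
y(1.23) ≈ 1.8994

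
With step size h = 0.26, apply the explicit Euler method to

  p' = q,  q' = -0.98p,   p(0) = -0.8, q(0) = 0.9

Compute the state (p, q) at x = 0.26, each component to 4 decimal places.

-0.5660, 1.1038

Euler on (p,q): p_{n+1} = p_n + h·p', q_{n+1} = q_n + h·q'.
0.000000: (-0.800000, 0.900000); f=(0.900000, 0.784000) → (-0.566000, 1.103840)
(p(0.26), q(0.26)) ≈ (-0.5660, 1.1038)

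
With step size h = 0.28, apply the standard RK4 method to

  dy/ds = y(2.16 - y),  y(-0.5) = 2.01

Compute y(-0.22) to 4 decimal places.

2.0753

RK4: k1 = f(s_n, y_n); k2 = f(s_n + h/2, y_n + (h/2)·k1); k3 = f(s_n + h/2, y_n + (h/2)·k2); k4 = f(s_n + h, y_n + h·k3); y_{n+1} = y_n + (h/6)·(k1 + 2k2 + 2k3 + k4).
s=-0.500000, y=2.010000:
  k1 = f(-0.500000, 2.010000) = 0.301500
  k2 = f(-0.360000, 2.052210) = 0.221208
  k3 = f(-0.360000, 2.040969) = 0.242938
  k4 = f(-0.220000, 2.078023) = 0.170351
  y ← 2.010000 + (0.28/6)·(k1 + 2k2 + 2k3 + k4) = 2.075340
y(-0.22) ≈ 2.0753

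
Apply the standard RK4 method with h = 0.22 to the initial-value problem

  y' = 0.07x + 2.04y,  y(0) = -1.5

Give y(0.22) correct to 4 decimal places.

-2.3474

RK4: k1 = f(x_n, y_n); k2 = f(x_n + h/2, y_n + (h/2)·k1); k3 = f(x_n + h/2, y_n + (h/2)·k2); k4 = f(x_n + h, y_n + h·k3); y_{n+1} = y_n + (h/6)·(k1 + 2k2 + 2k3 + k4).
x=0.000000, y=-1.500000:
  k1 = f(0.000000, -1.500000) = -3.060000
  k2 = f(0.110000, -1.836600) = -3.738964
  k3 = f(0.110000, -1.911286) = -3.891324
  k4 = f(0.220000, -2.356091) = -4.791026
  y ← -1.500000 + (0.22/6)·(k1 + 2k2 + 2k3 + k4) = -2.347425
y(0.22) ≈ -2.3474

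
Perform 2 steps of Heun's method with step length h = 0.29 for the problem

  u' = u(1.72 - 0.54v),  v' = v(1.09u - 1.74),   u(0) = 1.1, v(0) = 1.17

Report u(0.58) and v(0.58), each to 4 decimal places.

Heun on (u,v): k1 = f(x_n, state_n); k2 = f(x_n + h, state_n + h·k1); state_{n+1} = state_n + (h/2)·(k1 + k2).
0.000000: (1.100000, 1.170000)
  k1 = (1.197020, -0.632970)
  predictor → (1.447136, 0.986439)
  k2 = (1.718218, -0.160417)
  → (1.522709, 1.054959)
0.290000: (1.522709, 1.054959)
  k1 = (1.751606, -0.084657)
  predictor → (2.030675, 1.030408)
  k2 = (2.362852, 0.487833)
  → (2.119306, 1.113419)
(u(0.58), v(0.58)) ≈ (2.1193, 1.1134)

2.1193, 1.1134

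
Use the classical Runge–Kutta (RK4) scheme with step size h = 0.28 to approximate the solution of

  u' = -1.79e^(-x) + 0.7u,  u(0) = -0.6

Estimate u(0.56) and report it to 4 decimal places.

RK4: k1 = f(x_n, u_n); k2 = f(x_n + h/2, u_n + (h/2)·k1); k3 = f(x_n + h/2, u_n + (h/2)·k2); k4 = f(x_n + h, u_n + h·k3); u_{n+1} = u_n + (h/6)·(k1 + 2k2 + 2k3 + k4).
x=0.000000, u=-0.600000:
  k1 = f(0.000000, -0.600000) = -2.210000
  k2 = f(0.140000, -0.909400) = -2.192731
  k3 = f(0.140000, -0.906982) = -2.191039
  k4 = f(0.280000, -1.213491) = -2.202297
  u ← -0.600000 + (0.28/6)·(k1 + 2k2 + 2k3 + k4) = -1.215059
x=0.280000, u=-1.215059:
  k1 = f(0.280000, -1.215059) = -2.203394
  k2 = f(0.420000, -1.523534) = -2.242588
  k3 = f(0.420000, -1.529021) = -2.246429
  k4 = f(0.560000, -1.844059) = -2.313306
  u ← -1.215059 + (0.28/6)·(k1 + 2k2 + 2k3 + k4) = -1.844813
u(0.56) ≈ -1.8448

-1.8448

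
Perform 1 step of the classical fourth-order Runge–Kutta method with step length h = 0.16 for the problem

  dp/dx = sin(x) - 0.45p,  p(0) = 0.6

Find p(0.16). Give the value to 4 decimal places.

RK4: k1 = f(x_n, p_n); k2 = f(x_n + h/2, p_n + (h/2)·k1); k3 = f(x_n + h/2, p_n + (h/2)·k2); k4 = f(x_n + h, p_n + h·k3); p_{n+1} = p_n + (h/6)·(k1 + 2k2 + 2k3 + k4).
x=0.000000, p=0.600000:
  k1 = f(0.000000, 0.600000) = -0.270000
  k2 = f(0.080000, 0.578400) = -0.180365
  k3 = f(0.080000, 0.585571) = -0.183592
  k4 = f(0.160000, 0.570625) = -0.097463
  p ← 0.600000 + (0.16/6)·(k1 + 2k2 + 2k3 + k4) = 0.570790
p(0.16) ≈ 0.5708

0.5708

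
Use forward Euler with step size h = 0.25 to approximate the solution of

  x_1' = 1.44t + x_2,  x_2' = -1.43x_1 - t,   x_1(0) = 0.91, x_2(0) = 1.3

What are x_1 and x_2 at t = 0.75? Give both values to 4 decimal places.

1.8663, -0.2151

Euler on (x_1,x_2): x_1_{n+1} = x_1_n + h·x_1', x_2_{n+1} = x_2_n + h·x_2'.
0.000000: (0.910000, 1.300000); f=(1.300000, -1.301300) → (1.235000, 0.974675)
0.250000: (1.235000, 0.974675); f=(1.334675, -2.016050) → (1.568669, 0.470663)
0.500000: (1.568669, 0.470663); f=(1.190663, -2.743196) → (1.866334, -0.215137)
(x_1(0.75), x_2(0.75)) ≈ (1.8663, -0.2151)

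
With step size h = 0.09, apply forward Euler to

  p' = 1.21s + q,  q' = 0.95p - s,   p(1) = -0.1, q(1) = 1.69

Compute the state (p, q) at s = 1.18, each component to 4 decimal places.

Euler on (p,q): p_{n+1} = p_n + h·p', q_{n+1} = q_n + h·q'.
1.000000: (-0.100000, 1.690000); f=(2.900000, -1.095000) → (0.161000, 1.591450)
1.090000: (0.161000, 1.591450); f=(2.910350, -0.937050) → (0.422932, 1.507116)
(p(1.18), q(1.18)) ≈ (0.4229, 1.5071)

0.4229, 1.5071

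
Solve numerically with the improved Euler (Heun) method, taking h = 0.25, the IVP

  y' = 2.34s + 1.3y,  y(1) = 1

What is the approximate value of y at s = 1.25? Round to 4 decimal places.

2.1310

Heun: k1 = f(s_n, y_n); k2 = f(s_n + h, y_n + h·k1); y_{n+1} = y_n + (h/2)·(k1 + k2).
s=1.000000, y=1.000000:
  k1 = f(1.000000, 1.000000) = 3.640000
  k2 = f(1.250000, 1.910000) = 5.408000
  y ← 1.000000 + (0.25/2)·(3.640000 + 5.408000) = 2.131000
y(1.25) ≈ 2.1310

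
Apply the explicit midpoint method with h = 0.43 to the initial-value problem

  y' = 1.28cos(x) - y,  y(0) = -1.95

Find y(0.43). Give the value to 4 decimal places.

Midpoint: k1 = f(x_n, y_n); k2 = f(x_n + h/2, y_n + (h/2)·k1); y_{n+1} = y_n + h·k2.
x=0.000000, y=-1.950000:
  k1 = f(0.000000, -1.950000) = 3.230000
  k2 = f(0.215000, -1.255550) = 2.506080
  y ← -1.950000 + 0.43·2.506080 = -0.872386
y(0.43) ≈ -0.8724

-0.8724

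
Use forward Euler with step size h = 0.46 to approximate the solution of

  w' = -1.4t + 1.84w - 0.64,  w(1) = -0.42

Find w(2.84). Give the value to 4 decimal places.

Euler: w_{n+1} = w_n + h·f(t_n, w_n).
t=1.000000, w=-0.420000: f=-2.812800 → w ← -0.420000 + 0.46·(-2.812800) = -1.713888
t=1.460000, w=-1.713888: f=-5.837554 → w ← -1.713888 + 0.46·(-5.837554) = -4.399163
t=1.920000, w=-4.399163: f=-11.422460 → w ← -4.399163 + 0.46·(-11.422460) = -9.653494
t=2.380000, w=-9.653494: f=-21.734429 → w ← -9.653494 + 0.46·(-21.734429) = -19.651332
w(2.84) ≈ -19.6513

-19.6513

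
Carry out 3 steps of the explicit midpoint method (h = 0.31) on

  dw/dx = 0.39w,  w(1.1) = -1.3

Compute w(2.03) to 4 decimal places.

-1.8669

Midpoint: k1 = f(x_n, w_n); k2 = f(x_n + h/2, w_n + (h/2)·k1); w_{n+1} = w_n + h·k2.
x=1.100000, w=-1.300000:
  k1 = f(1.100000, -1.300000) = -0.507000
  k2 = f(1.255000, -1.378585) = -0.537648
  w ← -1.300000 + 0.31·(-0.537648) = -1.466671
x=1.410000, w=-1.466671:
  k1 = f(1.410000, -1.466671) = -0.572002
  k2 = f(1.565000, -1.555331) = -0.606579
  w ← -1.466671 + 0.31·(-0.606579) = -1.654710
x=1.720000, w=-1.654710:
  k1 = f(1.720000, -1.654710) = -0.645337
  k2 = f(1.875000, -1.754738) = -0.684348
  w ← -1.654710 + 0.31·(-0.684348) = -1.866858
w(2.03) ≈ -1.8669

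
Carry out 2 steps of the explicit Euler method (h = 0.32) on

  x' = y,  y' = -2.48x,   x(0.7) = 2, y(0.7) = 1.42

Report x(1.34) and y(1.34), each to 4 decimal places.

2.4009, -2.1150

Euler on (x,y): x_{n+1} = x_n + h·x', y_{n+1} = y_n + h·y'.
0.700000: (2.000000, 1.420000); f=(1.420000, -4.960000) → (2.454400, -0.167200)
1.020000: (2.454400, -0.167200); f=(-0.167200, -6.086912) → (2.400896, -2.115012)
(x(1.34), y(1.34)) ≈ (2.4009, -2.1150)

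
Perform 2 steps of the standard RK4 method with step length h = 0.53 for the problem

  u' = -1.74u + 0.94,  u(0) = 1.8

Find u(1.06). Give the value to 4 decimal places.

RK4: k1 = f(x_n, u_n); k2 = f(x_n + h/2, u_n + (h/2)·k1); k3 = f(x_n + h/2, u_n + (h/2)·k2); k4 = f(x_n + h, u_n + h·k3); u_{n+1} = u_n + (h/6)·(k1 + 2k2 + 2k3 + k4).
x=0.000000, u=1.800000:
  k1 = f(0.000000, 1.800000) = -2.192000
  k2 = f(0.265000, 1.219120) = -1.181269
  k3 = f(0.265000, 1.486964) = -1.647317
  k4 = f(0.530000, 0.926922) = -0.672844
  u ← 1.800000 + (0.53/6)·(k1 + 2k2 + 2k3 + k4) = 1.047222
x=0.530000, u=1.047222:
  k1 = f(0.530000, 1.047222) = -0.882166
  k2 = f(0.795000, 0.813448) = -0.475399
  k3 = f(0.795000, 0.921241) = -0.662960
  k4 = f(1.060000, 0.695853) = -0.270785
  u ← 1.047222 + (0.53/6)·(k1 + 2k2 + 2k3 + k4) = 0.744268
u(1.06) ≈ 0.7443

0.7443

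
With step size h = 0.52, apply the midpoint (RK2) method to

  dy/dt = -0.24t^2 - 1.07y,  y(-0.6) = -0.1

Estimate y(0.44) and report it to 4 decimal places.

-0.0408

Midpoint: k1 = f(t_n, y_n); k2 = f(t_n + h/2, y_n + (h/2)·k1); y_{n+1} = y_n + h·k2.
t=-0.600000, y=-0.100000:
  k1 = f(-0.600000, -0.100000) = 0.020600
  k2 = f(-0.340000, -0.094644) = 0.073525
  y ← -0.100000 + 0.52·0.073525 = -0.061767
t=-0.080000, y=-0.061767:
  k1 = f(-0.080000, -0.061767) = 0.064555
  k2 = f(0.180000, -0.044983) = 0.040356
  y ← -0.061767 + 0.52·0.040356 = -0.040782
y(0.44) ≈ -0.0408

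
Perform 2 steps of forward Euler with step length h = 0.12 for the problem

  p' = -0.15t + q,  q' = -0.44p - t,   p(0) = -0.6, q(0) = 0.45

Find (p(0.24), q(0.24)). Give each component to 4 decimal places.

-0.4904, 0.4961

Euler on (p,q): p_{n+1} = p_n + h·p', q_{n+1} = q_n + h·q'.
0.000000: (-0.600000, 0.450000); f=(0.450000, 0.264000) → (-0.546000, 0.481680)
0.120000: (-0.546000, 0.481680); f=(0.463680, 0.120240) → (-0.490358, 0.496109)
(p(0.24), q(0.24)) ≈ (-0.4904, 0.4961)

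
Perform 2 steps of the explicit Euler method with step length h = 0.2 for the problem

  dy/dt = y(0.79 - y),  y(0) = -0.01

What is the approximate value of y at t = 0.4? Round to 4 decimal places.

Euler: y_{n+1} = y_n + h·f(t_n, y_n).
t=0.000000, y=-0.010000: f=-0.008000 → y ← -0.010000 + 0.2·(-0.008000) = -0.011600
t=0.200000, y=-0.011600: f=-0.009299 → y ← -0.011600 + 0.2·(-0.009299) = -0.013460
y(0.4) ≈ -0.0135

-0.0135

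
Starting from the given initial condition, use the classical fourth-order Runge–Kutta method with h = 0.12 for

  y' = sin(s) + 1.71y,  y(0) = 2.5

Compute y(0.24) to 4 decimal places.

3.8016

RK4: k1 = f(s_n, y_n); k2 = f(s_n + h/2, y_n + (h/2)·k1); k3 = f(s_n + h/2, y_n + (h/2)·k2); k4 = f(s_n + h, y_n + h·k3); y_{n+1} = y_n + (h/6)·(k1 + 2k2 + 2k3 + k4).
s=0.000000, y=2.500000:
  k1 = f(0.000000, 2.500000) = 4.275000
  k2 = f(0.060000, 2.756500) = 4.773579
  k3 = f(0.060000, 2.786415) = 4.824733
  k4 = f(0.120000, 3.078968) = 5.384747
  y ← 2.500000 + (0.12/6)·(k1 + 2k2 + 2k3 + k4) = 3.077127
s=0.120000, y=3.077127:
  k1 = f(0.120000, 3.077127) = 5.381600
  k2 = f(0.180000, 3.400023) = 5.993070
  k3 = f(0.180000, 3.436712) = 6.055806
  k4 = f(0.240000, 3.803824) = 6.742242
  y ← 3.077127 + (0.12/6)·(k1 + 2k2 + 2k3 + k4) = 3.801559
y(0.24) ≈ 3.8016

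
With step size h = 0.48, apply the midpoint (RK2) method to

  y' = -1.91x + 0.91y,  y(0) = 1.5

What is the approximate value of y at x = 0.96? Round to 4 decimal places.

Midpoint: k1 = f(x_n, y_n); k2 = f(x_n + h/2, y_n + (h/2)·k1); y_{n+1} = y_n + h·k2.
x=0.000000, y=1.500000:
  k1 = f(0.000000, 1.500000) = 1.365000
  k2 = f(0.240000, 1.827600) = 1.204716
  y ← 1.500000 + 0.48·1.204716 = 2.078264
x=0.480000, y=2.078264:
  k1 = f(0.480000, 2.078264) = 0.974420
  k2 = f(0.720000, 2.312124) = 0.728833
  y ← 2.078264 + 0.48·0.728833 = 2.428104
y(0.96) ≈ 2.4281

2.4281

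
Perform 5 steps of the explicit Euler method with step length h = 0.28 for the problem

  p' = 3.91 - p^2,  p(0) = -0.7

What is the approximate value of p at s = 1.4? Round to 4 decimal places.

1.9769

Euler: p_{n+1} = p_n + h·f(s_n, p_n).
s=0.000000, p=-0.700000: f=3.420000 → p ← -0.700000 + 0.28·3.420000 = 0.257600
s=0.280000, p=0.257600: f=3.843642 → p ← 0.257600 + 0.28·3.843642 = 1.333820
s=0.560000, p=1.333820: f=2.130925 → p ← 1.333820 + 0.28·2.130925 = 1.930479
s=0.840000, p=1.930479: f=0.183252 → p ← 1.930479 + 0.28·0.183252 = 1.981789
s=1.120000, p=1.981789: f=-0.017489 → p ← 1.981789 + 0.28·(-0.017489) = 1.976892
p(1.4) ≈ 1.9769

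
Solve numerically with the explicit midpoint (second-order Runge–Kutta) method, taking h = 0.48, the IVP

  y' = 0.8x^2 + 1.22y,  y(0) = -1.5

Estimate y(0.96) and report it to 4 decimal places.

Midpoint: k1 = f(x_n, y_n); k2 = f(x_n + h/2, y_n + (h/2)·k1); y_{n+1} = y_n + h·k2.
x=0.000000, y=-1.500000:
  k1 = f(0.000000, -1.500000) = -1.830000
  k2 = f(0.240000, -1.939200) = -2.319744
  y ← -1.500000 + 0.48·(-2.319744) = -2.613477
x=0.480000, y=-2.613477:
  k1 = f(0.480000, -2.613477) = -3.004122
  k2 = f(0.720000, -3.334466) = -3.653329
  y ← -2.613477 + 0.48·(-3.653329) = -4.367075
y(0.96) ≈ -4.3671

-4.3671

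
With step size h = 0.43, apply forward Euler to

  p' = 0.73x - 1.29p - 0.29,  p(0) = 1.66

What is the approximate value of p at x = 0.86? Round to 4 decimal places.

0.2839

Euler: p_{n+1} = p_n + h·f(x_n, p_n).
x=0.000000, p=1.660000: f=-2.431400 → p ← 1.660000 + 0.43·(-2.431400) = 0.614498
x=0.430000, p=0.614498: f=-0.768802 → p ← 0.614498 + 0.43·(-0.768802) = 0.283913
p(0.86) ≈ 0.2839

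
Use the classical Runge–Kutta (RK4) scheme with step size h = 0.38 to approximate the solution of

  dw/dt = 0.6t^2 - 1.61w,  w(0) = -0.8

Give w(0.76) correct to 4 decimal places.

-0.1693

RK4: k1 = f(t_n, w_n); k2 = f(t_n + h/2, w_n + (h/2)·k1); k3 = f(t_n + h/2, w_n + (h/2)·k2); k4 = f(t_n + h, w_n + h·k3); w_{n+1} = w_n + (h/6)·(k1 + 2k2 + 2k3 + k4).
t=0.000000, w=-0.800000:
  k1 = f(0.000000, -0.800000) = 1.288000
  k2 = f(0.190000, -0.555280) = 0.915661
  k3 = f(0.190000, -0.626024) = 1.029559
  k4 = f(0.380000, -0.408767) = 0.744756
  w ← -0.800000 + (0.38/6)·(k1 + 2k2 + 2k3 + k4) = -0.424864
t=0.380000, w=-0.424864:
  k1 = f(0.380000, -0.424864) = 0.770671
  k2 = f(0.570000, -0.278437) = 0.643223
  k3 = f(0.570000, -0.302652) = 0.682210
  k4 = f(0.760000, -0.165625) = 0.613216
  w ← -0.424864 + (0.38/6)·(k1 + 2k2 + 2k3 + k4) = -0.169330
w(0.76) ≈ -0.1693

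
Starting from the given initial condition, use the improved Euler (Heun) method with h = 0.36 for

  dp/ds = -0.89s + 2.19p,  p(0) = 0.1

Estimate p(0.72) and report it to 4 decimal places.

0.1011

Heun: k1 = f(s_n, p_n); k2 = f(s_n + h, p_n + h·k1); p_{n+1} = p_n + (h/2)·(k1 + k2).
s=0.000000, p=0.100000:
  k1 = f(0.000000, 0.100000) = 0.219000
  k2 = f(0.360000, 0.178840) = 0.071260
  p ← 0.100000 + (0.36/2)·(0.219000 + 0.071260) = 0.152247
s=0.360000, p=0.152247:
  k1 = f(0.360000, 0.152247) = 0.013020
  k2 = f(0.720000, 0.156934) = -0.297114
  p ← 0.152247 + (0.36/2)·(0.013020 + (-0.297114)) = 0.101110
p(0.72) ≈ 0.1011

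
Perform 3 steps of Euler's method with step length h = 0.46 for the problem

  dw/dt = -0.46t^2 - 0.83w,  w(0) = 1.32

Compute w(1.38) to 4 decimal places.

Euler: w_{n+1} = w_n + h·f(t_n, w_n).
t=0.000000, w=1.320000: f=-1.095600 → w ← 1.320000 + 0.46·(-1.095600) = 0.816024
t=0.460000, w=0.816024: f=-0.774636 → w ← 0.816024 + 0.46·(-0.774636) = 0.459691
t=0.920000, w=0.459691: f=-0.770888 → w ← 0.459691 + 0.46·(-0.770888) = 0.105083
w(1.38) ≈ 0.1051

0.1051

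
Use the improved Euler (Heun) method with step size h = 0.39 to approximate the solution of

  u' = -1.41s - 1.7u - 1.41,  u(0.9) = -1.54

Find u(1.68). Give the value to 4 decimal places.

Heun: k1 = f(s_n, u_n); k2 = f(s_n + h, u_n + h·k1); u_{n+1} = u_n + (h/2)·(k1 + k2).
s=0.900000, u=-1.540000:
  k1 = f(0.900000, -1.540000) = -0.061000
  k2 = f(1.290000, -1.563790) = -0.570457
  u ← -1.540000 + (0.39/2)·(-0.061000 + (-0.570457)) = -1.663134
s=1.290000, u=-1.663134:
  k1 = f(1.290000, -1.663134) = -0.401572
  k2 = f(1.680000, -1.819747) = -0.685230
  u ← -1.663134 + (0.39/2)·(-0.401572 + (-0.685230)) = -1.875060
u(1.68) ≈ -1.8751

-1.8751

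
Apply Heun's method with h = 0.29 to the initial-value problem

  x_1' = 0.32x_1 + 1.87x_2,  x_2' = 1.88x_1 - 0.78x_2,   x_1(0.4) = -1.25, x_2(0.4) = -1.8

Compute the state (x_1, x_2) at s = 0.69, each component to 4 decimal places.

Heun on (x_1,x_2): k1 = f(s_n, state_n); k2 = f(s_n + h, state_n + h·k1); state_{n+1} = state_n + (h/2)·(k1 + k2).
0.400000: (-1.250000, -1.800000)
  k1 = (-3.766000, -0.946000)
  predictor → (-2.342140, -2.074340)
  k2 = (-4.628501, -2.785238)
  → (-2.467203, -2.341030)
(x_1(0.69), x_2(0.69)) ≈ (-2.4672, -2.3410)

-2.4672, -2.3410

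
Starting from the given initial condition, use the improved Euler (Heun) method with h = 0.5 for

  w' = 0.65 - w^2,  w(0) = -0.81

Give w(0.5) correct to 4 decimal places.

-0.8143

Heun: k1 = f(s_n, w_n); k2 = f(s_n + h, w_n + h·k1); w_{n+1} = w_n + (h/2)·(k1 + k2).
s=0.000000, w=-0.810000:
  k1 = f(0.000000, -0.810000) = -0.006100
  k2 = f(0.500000, -0.813050) = -0.011050
  w ← -0.810000 + (0.5/2)·(-0.006100 + (-0.011050)) = -0.814288
w(0.5) ≈ -0.8143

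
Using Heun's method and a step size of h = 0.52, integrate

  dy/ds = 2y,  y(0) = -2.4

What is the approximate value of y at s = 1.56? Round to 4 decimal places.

Heun: k1 = f(s_n, y_n); k2 = f(s_n + h, y_n + h·k1); y_{n+1} = y_n + (h/2)·(k1 + k2).
s=0.000000, y=-2.400000:
  k1 = f(0.000000, -2.400000) = -4.800000
  k2 = f(0.520000, -4.896000) = -9.792000
  y ← -2.400000 + (0.52/2)·(-4.800000 + (-9.792000)) = -6.193920
s=0.520000, y=-6.193920:
  k1 = f(0.520000, -6.193920) = -12.387840
  k2 = f(1.040000, -12.635597) = -25.271194
  y ← -6.193920 + (0.52/2)·(-12.387840 + (-25.271194)) = -15.985269
s=1.040000, y=-15.985269:
  k1 = f(1.040000, -15.985269) = -31.970537
  k2 = f(1.560000, -32.609948) = -65.219896
  y ← -15.985269 + (0.52/2)·(-31.970537 + (-65.219896)) = -41.254782
y(1.56) ≈ -41.2548

-41.2548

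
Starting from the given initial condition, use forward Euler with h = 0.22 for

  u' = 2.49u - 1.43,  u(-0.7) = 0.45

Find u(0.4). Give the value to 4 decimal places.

-0.5299

Euler: u_{n+1} = u_n + h·f(x_n, u_n).
x=-0.700000, u=0.450000: f=-0.309500 → u ← 0.450000 + 0.22·(-0.309500) = 0.381910
x=-0.480000, u=0.381910: f=-0.479044 → u ← 0.381910 + 0.22·(-0.479044) = 0.276520
x=-0.260000, u=0.276520: f=-0.741464 → u ← 0.276520 + 0.22·(-0.741464) = 0.113398
x=-0.040000, u=0.113398: f=-1.147639 → u ← 0.113398 + 0.22·(-1.147639) = -0.139082
x=0.180000, u=-0.139082: f=-1.776315 → u ← -0.139082 + 0.22·(-1.776315) = -0.529872
u(0.4) ≈ -0.5299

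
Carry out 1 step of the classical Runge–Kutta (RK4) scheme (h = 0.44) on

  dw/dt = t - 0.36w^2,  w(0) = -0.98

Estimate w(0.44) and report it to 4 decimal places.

-1.0514

RK4: k1 = f(t_n, w_n); k2 = f(t_n + h/2, w_n + (h/2)·k1); k3 = f(t_n + h/2, w_n + (h/2)·k2); k4 = f(t_n + h, w_n + h·k3); w_{n+1} = w_n + (h/6)·(k1 + 2k2 + 2k3 + k4).
t=0.000000, w=-0.980000:
  k1 = f(0.000000, -0.980000) = -0.345744
  k2 = f(0.220000, -1.056064) = -0.181497
  k3 = f(0.220000, -1.019929) = -0.154492
  k4 = f(0.440000, -1.047977) = 0.044628
  w ← -0.980000 + (0.44/6)·(k1 + 2k2 + 2k3 + k4) = -1.051360
w(0.44) ≈ -1.0514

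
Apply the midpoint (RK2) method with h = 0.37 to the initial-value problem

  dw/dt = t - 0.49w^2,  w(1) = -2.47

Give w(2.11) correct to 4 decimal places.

Midpoint: k1 = f(t_n, w_n); k2 = f(t_n + h/2, w_n + (h/2)·k1); w_{n+1} = w_n + h·k2.
t=1.000000, w=-2.470000:
  k1 = f(1.000000, -2.470000) = -1.989441
  k2 = f(1.185000, -2.838047) = -2.761709
  w ← -2.470000 + 0.37·(-2.761709) = -3.491832
t=1.370000, w=-3.491832:
  k1 = f(1.370000, -3.491832) = -4.604518
  k2 = f(1.555000, -4.343668) = -7.690052
  w ← -3.491832 + 0.37·(-7.690052) = -6.337152
t=1.740000, w=-6.337152:
  k1 = f(1.740000, -6.337152) = -17.938150
  k2 = f(1.925000, -9.655709) = -43.759035
  w ← -6.337152 + 0.37·(-43.759035) = -22.527995
w(2.11) ≈ -22.5280

-22.5280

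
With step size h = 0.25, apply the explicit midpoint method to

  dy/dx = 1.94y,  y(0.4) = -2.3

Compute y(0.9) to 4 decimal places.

Midpoint: k1 = f(x_n, y_n); k2 = f(x_n + h/2, y_n + (h/2)·k1); y_{n+1} = y_n + h·k2.
x=0.400000, y=-2.300000:
  k1 = f(0.400000, -2.300000) = -4.462000
  k2 = f(0.525000, -2.857750) = -5.544035
  y ← -2.300000 + 0.25·(-5.544035) = -3.686009
x=0.650000, y=-3.686009:
  k1 = f(0.650000, -3.686009) = -7.150857
  k2 = f(0.775000, -4.579866) = -8.884940
  y ← -3.686009 + 0.25·(-8.884940) = -5.907244
y(0.9) ≈ -5.9072

-5.9072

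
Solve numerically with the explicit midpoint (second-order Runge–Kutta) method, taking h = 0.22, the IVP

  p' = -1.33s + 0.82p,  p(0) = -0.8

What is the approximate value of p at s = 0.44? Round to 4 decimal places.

-1.2865

Midpoint: k1 = f(s_n, p_n); k2 = f(s_n + h/2, p_n + (h/2)·k1); p_{n+1} = p_n + h·k2.
s=0.000000, p=-0.800000:
  k1 = f(0.000000, -0.800000) = -0.656000
  k2 = f(0.110000, -0.872160) = -0.861471
  p ← -0.800000 + 0.22·(-0.861471) = -0.989524
s=0.220000, p=-0.989524:
  k1 = f(0.220000, -0.989524) = -1.104009
  k2 = f(0.330000, -1.110965) = -1.349891
  p ← -0.989524 + 0.22·(-1.349891) = -1.286500
p(0.44) ≈ -1.2865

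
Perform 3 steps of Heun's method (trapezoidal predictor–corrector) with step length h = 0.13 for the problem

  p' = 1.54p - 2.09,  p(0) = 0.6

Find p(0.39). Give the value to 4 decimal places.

-0.0185

Heun: k1 = f(t_n, p_n); k2 = f(t_n + h, p_n + h·k1); p_{n+1} = p_n + (h/2)·(k1 + k2).
t=0.000000, p=0.600000:
  k1 = f(0.000000, 0.600000) = -1.166000
  k2 = f(0.130000, 0.448420) = -1.399433
  p ← 0.600000 + (0.13/2)·(-1.166000 + (-1.399433)) = 0.433247
t=0.130000, p=0.433247:
  k1 = f(0.130000, 0.433247) = -1.422800
  k2 = f(0.260000, 0.248283) = -1.707644
  p ← 0.433247 + (0.13/2)·(-1.422800 + (-1.707644)) = 0.229768
t=0.260000, p=0.229768:
  k1 = f(0.260000, 0.229768) = -1.736157
  k2 = f(0.390000, 0.004068) = -2.083736
  p ← 0.229768 + (0.13/2)·(-1.736157 + (-2.083736)) = -0.018525
p(0.39) ≈ -0.0185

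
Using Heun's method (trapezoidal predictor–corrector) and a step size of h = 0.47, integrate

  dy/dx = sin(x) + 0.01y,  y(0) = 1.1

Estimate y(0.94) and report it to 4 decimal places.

1.5140

Heun: k1 = f(x_n, y_n); k2 = f(x_n + h, y_n + h·k1); y_{n+1} = y_n + (h/2)·(k1 + k2).
x=0.000000, y=1.100000:
  k1 = f(0.000000, 1.100000) = 0.011000
  k2 = f(0.470000, 1.105170) = 0.463938
  y ← 1.100000 + (0.47/2)·(0.011000 + 0.463938) = 1.211610
x=0.470000, y=1.211610:
  k1 = f(0.470000, 1.211610) = 0.465002
  k2 = f(0.940000, 1.430162) = 0.821860
  y ← 1.211610 + (0.47/2)·(0.465002 + 0.821860) = 1.514023
y(0.94) ≈ 1.5140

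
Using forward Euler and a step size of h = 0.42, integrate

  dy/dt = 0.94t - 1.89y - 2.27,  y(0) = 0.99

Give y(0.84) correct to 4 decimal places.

-0.9421

Euler: y_{n+1} = y_n + h·f(t_n, y_n).
t=0.000000, y=0.990000: f=-4.141100 → y ← 0.990000 + 0.42·(-4.141100) = -0.749262
t=0.420000, y=-0.749262: f=-0.459095 → y ← -0.749262 + 0.42·(-0.459095) = -0.942082
y(0.84) ≈ -0.9421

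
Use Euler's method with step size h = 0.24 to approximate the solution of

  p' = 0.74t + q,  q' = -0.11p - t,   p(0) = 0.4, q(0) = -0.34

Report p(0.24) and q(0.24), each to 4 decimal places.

Euler on (p,q): p_{n+1} = p_n + h·p', q_{n+1} = q_n + h·q'.
0.000000: (0.400000, -0.340000); f=(-0.340000, -0.044000) → (0.318400, -0.350560)
(p(0.24), q(0.24)) ≈ (0.3184, -0.3506)

0.3184, -0.3506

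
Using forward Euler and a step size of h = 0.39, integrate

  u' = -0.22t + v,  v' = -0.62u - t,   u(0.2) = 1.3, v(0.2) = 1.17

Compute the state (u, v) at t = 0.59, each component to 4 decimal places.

Euler on (u,v): u_{n+1} = u_n + h·u', v_{n+1} = v_n + h·v'.
0.200000: (1.300000, 1.170000); f=(1.126000, -1.006000) → (1.739140, 0.777660)
(u(0.59), v(0.59)) ≈ (1.7391, 0.7777)

1.7391, 0.7777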